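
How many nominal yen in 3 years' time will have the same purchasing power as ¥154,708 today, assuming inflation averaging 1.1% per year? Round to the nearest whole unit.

¥159,870

Cumulative price-level factor: (1+1.1%)^3 = 1.033364331.
The nominal amount required is ¥154,708 scaled up by that factor.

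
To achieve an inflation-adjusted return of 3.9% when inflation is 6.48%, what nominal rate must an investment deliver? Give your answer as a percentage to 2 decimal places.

10.63%

By the Fisher equation, 1 + r_nom = (1 + 3.9%)(1 + 6.48%) = 1.039 × 1.0648 = 1.1063272.
So r_nom = 10.63272%.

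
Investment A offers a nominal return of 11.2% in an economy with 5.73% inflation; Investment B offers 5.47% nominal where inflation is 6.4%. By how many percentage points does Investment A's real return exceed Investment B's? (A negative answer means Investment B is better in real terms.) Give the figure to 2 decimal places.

6.05

Investment A real return: 1.112/1.0573 − 1 = 5.174%.
Investment B real return: 1.0547/1.064 − 1 = -0.874%.
Difference: 5.174 − (-0.874) = 6.048 pp.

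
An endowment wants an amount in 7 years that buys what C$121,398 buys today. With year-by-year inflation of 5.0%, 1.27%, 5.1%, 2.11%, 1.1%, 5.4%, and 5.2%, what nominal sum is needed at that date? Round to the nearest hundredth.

C$155,295.95

Cumulative price-level factor: 1.050 × 1.0127 × 1.051 × 1.0211 × 1.011 × 1.054 × 1.052 ≈ 1.2792299169.
Multiplying C$121,398 by the price-level factor gives the future nominal sum.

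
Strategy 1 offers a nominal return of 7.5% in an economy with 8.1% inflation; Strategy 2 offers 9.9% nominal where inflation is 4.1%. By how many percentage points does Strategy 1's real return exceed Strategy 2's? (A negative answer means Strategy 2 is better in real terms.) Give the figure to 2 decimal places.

-6.13

Strategy 1 real return: 1.075/1.081 − 1 = -0.555%.
Strategy 2 real return: 1.099/1.041 − 1 = 5.572%.
Difference: -0.555 − 5.572 = -6.127 pp.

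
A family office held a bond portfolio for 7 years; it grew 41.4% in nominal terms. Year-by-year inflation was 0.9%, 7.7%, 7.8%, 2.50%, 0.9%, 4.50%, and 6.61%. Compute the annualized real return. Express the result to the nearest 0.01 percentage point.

Cumulative inflation factor: 1.009 × 1.077 × 1.078 × 1.0250 × 1.009 × 1.0450 × 1.0661 ≈ 1.34975.
Nominal growth factor: 1.41400. Real growth factor = 1.41400 / 1.34975 ≈ 1.04760.
Annualized: 1.04760^(1/7) − 1 ≈ 0.00666.

0.67%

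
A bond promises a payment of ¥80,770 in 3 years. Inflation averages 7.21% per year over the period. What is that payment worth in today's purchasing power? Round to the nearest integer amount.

¥65,546

Price-level factor over 3 years: (1 + 7.21%)^3 ≈ 1.2322700354.
Purchasing power today: ¥80,770 divided by that factor.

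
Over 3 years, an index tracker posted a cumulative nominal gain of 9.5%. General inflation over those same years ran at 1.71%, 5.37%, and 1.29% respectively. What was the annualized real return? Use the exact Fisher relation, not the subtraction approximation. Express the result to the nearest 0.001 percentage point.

Cumulative inflation factor: 1.0171 × 1.0537 × 1.0129 ≈ 1.08554.
Nominal growth factor: 1.09500. Real growth factor = 1.09500 / 1.08554 ≈ 1.00871.
Annualized: 1.00871^(1/3) − 1 ≈ 0.00290.

0.290%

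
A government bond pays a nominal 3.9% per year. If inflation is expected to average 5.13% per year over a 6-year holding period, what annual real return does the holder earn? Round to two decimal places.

-1.17%

With constant rates the annual real return is the same each year: (1+3.9%)/(1+5.13%) − 1 = -0.01170.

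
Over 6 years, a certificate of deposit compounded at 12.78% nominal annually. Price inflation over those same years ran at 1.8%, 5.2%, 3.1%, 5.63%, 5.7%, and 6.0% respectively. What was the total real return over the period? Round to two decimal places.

Cumulative inflation factor: 1.018 × 1.052 × 1.031 × 1.0563 × 1.057 × 1.060 ≈ 1.30674.
Nominal growth factor: 2.05775. Real growth factor = 2.05775 / 1.30674 ≈ 1.57472.
Total real return ≈ 57.4716%.

57.47%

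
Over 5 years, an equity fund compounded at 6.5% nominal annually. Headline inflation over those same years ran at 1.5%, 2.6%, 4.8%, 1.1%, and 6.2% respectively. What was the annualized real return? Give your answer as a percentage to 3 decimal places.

Cumulative inflation factor: 1.015 × 1.026 × 1.048 × 1.011 × 1.062 ≈ 1.17179.
Nominal growth factor: 1.37009. Real growth factor = 1.37009 / 1.17179 ≈ 1.16922.
Annualized: 1.16922^(1/5) − 1 ≈ 0.03176.

3.176%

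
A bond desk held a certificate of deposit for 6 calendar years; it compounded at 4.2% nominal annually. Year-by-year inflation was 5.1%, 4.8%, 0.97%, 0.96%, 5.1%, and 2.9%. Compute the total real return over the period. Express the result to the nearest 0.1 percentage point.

5.4%

Cumulative inflation factor: 1.051 × 1.048 × 1.0097 × 1.0096 × 1.051 × 1.029 ≈ 1.21429.
Nominal growth factor: 1.27999. Real growth factor = 1.27999 / 1.21429 ≈ 1.05410.
Total real return ≈ 5.4102%.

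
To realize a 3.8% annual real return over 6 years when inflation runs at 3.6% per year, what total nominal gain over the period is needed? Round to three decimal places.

54.647%

Required annual nominal rate: (1+3.8%)(1+3.6%) − 1 = 7.5368%.
Cumulative over 6 years: (1 + 0.075368)^6 − 1 ≈ 0.54647.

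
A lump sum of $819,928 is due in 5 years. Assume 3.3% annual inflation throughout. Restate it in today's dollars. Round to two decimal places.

Price-level factor over 5 years: (1 + 3.3%)^5 ≈ 1.1762553387.
Purchasing power today: $819,928 divided by that factor.

$697,066.34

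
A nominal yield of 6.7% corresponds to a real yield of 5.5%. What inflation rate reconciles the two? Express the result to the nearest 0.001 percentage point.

1.137%

From (1+r_nom) = (1+r_real)(1+π), we get 1+π = (1 + 6.7%)/(1 + 5.5%) = 1.067/1.055 ≈ 1.01137.
So π ≈ 1.1374%.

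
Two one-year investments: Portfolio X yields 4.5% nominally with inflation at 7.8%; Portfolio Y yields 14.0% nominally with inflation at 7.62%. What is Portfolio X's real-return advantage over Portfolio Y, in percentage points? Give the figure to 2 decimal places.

-8.99

Portfolio X real return: 1.045/1.078 − 1 = -3.061%.
Portfolio Y real return: 1.140/1.0762 − 1 = 5.928%.
Difference: -3.061 − 5.928 = -8.989 pp.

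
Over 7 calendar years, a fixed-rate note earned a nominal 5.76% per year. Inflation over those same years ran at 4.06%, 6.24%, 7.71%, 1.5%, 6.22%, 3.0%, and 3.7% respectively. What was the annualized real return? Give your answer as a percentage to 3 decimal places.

Cumulative inflation factor: 1.0406 × 1.0624 × 1.0771 × 1.015 × 1.0622 × 1.030 × 1.037 ≈ 1.37125.
Nominal growth factor: 1.47996. Real growth factor = 1.47996 / 1.37125 ≈ 1.07928.
Annualized: 1.07928^(1/7) − 1 ≈ 0.01096.

1.096%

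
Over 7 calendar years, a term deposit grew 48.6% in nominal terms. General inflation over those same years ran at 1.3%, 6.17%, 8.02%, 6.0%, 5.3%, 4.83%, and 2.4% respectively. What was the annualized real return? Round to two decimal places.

Cumulative inflation factor: 1.013 × 1.0617 × 1.0802 × 1.060 × 1.053 × 1.0483 × 1.024 ≈ 1.39199.
Nominal growth factor: 1.48600. Real growth factor = 1.48600 / 1.39199 ≈ 1.06754.
Annualized: 1.06754^(1/7) − 1 ≈ 0.00938.

0.94%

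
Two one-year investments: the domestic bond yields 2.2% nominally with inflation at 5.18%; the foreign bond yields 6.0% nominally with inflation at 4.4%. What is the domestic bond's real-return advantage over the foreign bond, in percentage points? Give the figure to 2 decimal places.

The domestic bond real return: 1.022/1.0518 − 1 = -2.833%.
The foreign bond real return: 1.060/1.044 − 1 = 1.533%.
Difference: -2.833 − 1.533 = -4.366 pp.

-4.37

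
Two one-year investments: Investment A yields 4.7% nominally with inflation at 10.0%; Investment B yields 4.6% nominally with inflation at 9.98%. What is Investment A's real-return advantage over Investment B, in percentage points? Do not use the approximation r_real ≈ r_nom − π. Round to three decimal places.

0.074

Investment A real return: 1.047/1.100 − 1 = -4.8182%.
Investment B real return: 1.046/1.0998 − 1 = -4.8918%.
Difference: -4.8182 − (-4.8918) = 0.0736 pp.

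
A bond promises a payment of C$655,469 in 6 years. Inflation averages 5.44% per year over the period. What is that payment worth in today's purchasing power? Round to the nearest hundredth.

C$477,001.53

Price-level factor over 6 years: (1 + 5.44%)^6 ≈ 1.3741444353.
Purchasing power today: C$655,469 divided by that factor.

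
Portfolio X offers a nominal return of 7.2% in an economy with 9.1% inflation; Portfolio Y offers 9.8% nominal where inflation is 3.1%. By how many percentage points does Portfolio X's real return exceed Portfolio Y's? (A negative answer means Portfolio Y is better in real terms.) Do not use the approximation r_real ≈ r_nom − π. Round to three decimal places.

Portfolio X real return: 1.072/1.091 − 1 = -1.7415%.
Portfolio Y real return: 1.098/1.031 − 1 = 6.4985%.
Difference: -1.7415 − 6.4985 = -8.2400 pp.

-8.240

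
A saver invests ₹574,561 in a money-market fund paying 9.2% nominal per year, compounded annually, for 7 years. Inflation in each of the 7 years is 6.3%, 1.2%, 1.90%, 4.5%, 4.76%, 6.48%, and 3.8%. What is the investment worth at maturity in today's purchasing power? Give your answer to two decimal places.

₹802,101.77

Nominal value at maturity: ₹574,561 × (1 + 9.2%)^7 ≈ ₹1,063,884.82.
Price-level factor over 7 years: 1.063 × 1.012 × 1.0190 × 1.045 × 1.0476 × 1.0648 × 1.038 ≈ 1.3263713646.
The maturity value deflated by that factor is the answer in today's purchasing power.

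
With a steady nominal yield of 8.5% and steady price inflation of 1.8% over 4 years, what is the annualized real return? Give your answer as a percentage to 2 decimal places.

6.58%

With constant rates the annual real return is the same each year: (1+8.5%)/(1+1.8%) − 1 = 0.06582.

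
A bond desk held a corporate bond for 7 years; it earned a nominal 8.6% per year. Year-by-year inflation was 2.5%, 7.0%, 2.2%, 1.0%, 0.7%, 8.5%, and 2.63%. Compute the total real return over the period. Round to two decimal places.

40.34%

Cumulative inflation factor: 1.025 × 1.070 × 1.022 × 1.010 × 1.007 × 1.085 × 1.0263 ≈ 1.26944.
Nominal growth factor: 1.78159. Real growth factor = 1.78159 / 1.26944 ≈ 1.40344.
Total real return ≈ 40.3445%.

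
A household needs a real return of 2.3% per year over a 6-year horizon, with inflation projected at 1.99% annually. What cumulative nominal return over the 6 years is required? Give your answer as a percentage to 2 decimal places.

Required annual nominal rate: (1+2.3%)(1+1.99%) − 1 = 4.33577%.
Cumulative over 6 years: (1 + 0.0433577)^6 − 1 ≈ 0.29003.

29.00%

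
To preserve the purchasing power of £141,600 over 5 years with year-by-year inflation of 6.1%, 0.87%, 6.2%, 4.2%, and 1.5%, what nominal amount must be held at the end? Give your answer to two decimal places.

Cumulative price-level factor: 1.061 × 1.0087 × 1.062 × 1.042 × 1.015 ≈ 1.2020863971.
Multiplying £141,600 by the price-level factor gives the future nominal sum.

£170,215.43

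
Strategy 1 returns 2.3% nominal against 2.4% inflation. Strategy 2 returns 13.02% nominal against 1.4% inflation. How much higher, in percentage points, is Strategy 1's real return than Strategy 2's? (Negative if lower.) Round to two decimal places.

Strategy 1 real return: 1.023/1.024 − 1 = -0.098%.
Strategy 2 real return: 1.1302/1.014 − 1 = 11.460%.
Difference: -0.098 − 11.460 = -11.558 pp.

-11.56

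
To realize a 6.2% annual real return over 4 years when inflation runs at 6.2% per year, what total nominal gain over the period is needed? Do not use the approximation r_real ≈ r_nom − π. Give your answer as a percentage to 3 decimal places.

61.807%

Required annual nominal rate: (1+6.2%)(1+6.2%) − 1 = 12.7844%.
Cumulative over 4 years: (1 + 0.127844)^4 − 1 ≈ 0.61807.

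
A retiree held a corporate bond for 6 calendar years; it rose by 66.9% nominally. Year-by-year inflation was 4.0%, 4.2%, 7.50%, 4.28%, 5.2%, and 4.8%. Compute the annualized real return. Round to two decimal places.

Cumulative inflation factor: 1.040 × 1.042 × 1.0750 × 1.0428 × 1.052 × 1.048 ≈ 1.33933.
Nominal growth factor: 1.66900. Real growth factor = 1.66900 / 1.33933 ≈ 1.24615.
Annualized: 1.24615^(1/6) − 1 ≈ 0.03736.

3.74%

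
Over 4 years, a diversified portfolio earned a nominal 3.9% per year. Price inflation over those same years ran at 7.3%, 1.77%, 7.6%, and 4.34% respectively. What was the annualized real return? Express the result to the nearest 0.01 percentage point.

Cumulative inflation factor: 1.073 × 1.0177 × 1.076 × 1.0434 ≈ 1.22598.
Nominal growth factor: 1.16537. Real growth factor = 1.16537 / 1.22598 ≈ 0.95056.
Annualized: 0.95056^(1/4) − 1 ≈ -0.01260.

-1.26%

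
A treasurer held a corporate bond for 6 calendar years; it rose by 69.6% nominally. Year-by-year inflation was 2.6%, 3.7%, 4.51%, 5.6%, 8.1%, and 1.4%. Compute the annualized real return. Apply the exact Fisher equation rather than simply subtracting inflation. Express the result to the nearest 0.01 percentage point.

4.71%

Cumulative inflation factor: 1.026 × 1.037 × 1.0451 × 1.056 × 1.081 × 1.014 ≈ 1.28710.
Nominal growth factor: 1.69600. Real growth factor = 1.69600 / 1.28710 ≈ 1.31769.
Annualized: 1.31769^(1/6) − 1 ≈ 0.04705.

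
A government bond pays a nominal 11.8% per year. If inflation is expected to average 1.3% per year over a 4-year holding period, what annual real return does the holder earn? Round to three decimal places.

With constant rates the annual real return is the same each year: (1+11.8%)/(1+1.3%) − 1 = 0.10365.

10.365%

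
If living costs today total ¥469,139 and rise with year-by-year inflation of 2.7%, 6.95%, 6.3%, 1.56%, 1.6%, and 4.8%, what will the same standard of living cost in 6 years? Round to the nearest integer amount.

¥592,330

Cumulative price-level factor: 1.027 × 1.0695 × 1.063 × 1.0156 × 1.016 × 1.048 ≈ 1.2625895189.
The nominal amount required is ¥469,139 scaled up by that factor.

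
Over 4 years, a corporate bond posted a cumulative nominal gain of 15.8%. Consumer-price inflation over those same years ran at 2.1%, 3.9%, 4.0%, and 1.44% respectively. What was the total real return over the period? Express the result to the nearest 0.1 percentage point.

Cumulative inflation factor: 1.021 × 1.039 × 1.040 × 1.0144 ≈ 1.11914.
Nominal growth factor: 1.15800. Real growth factor = 1.15800 / 1.11914 ≈ 1.03472.
Total real return ≈ 3.4724%.

3.5%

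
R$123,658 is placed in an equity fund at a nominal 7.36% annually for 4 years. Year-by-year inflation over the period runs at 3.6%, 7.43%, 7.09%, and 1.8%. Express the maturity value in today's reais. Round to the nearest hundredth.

Nominal value at maturity: R$123,658 × (1 + 7.36%)^4 ≈ R$164,282.85.
Price-level factor over 4 years: 1.036 × 1.0743 × 1.0709 × 1.018 ≈ 1.2133386382.
Dividing the nominal maturity value by the price-level factor gives the value in today's money.

R$135,397.36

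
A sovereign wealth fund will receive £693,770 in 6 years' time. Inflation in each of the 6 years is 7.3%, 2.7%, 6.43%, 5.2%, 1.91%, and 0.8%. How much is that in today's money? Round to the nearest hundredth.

Price-level factor over 6 years: 1.073 × 1.027 × 1.0643 × 1.052 × 1.0191 × 1.008 ≈ 1.2674396849.
Purchasing power today: £693,770 divided by that factor.

£547,379.10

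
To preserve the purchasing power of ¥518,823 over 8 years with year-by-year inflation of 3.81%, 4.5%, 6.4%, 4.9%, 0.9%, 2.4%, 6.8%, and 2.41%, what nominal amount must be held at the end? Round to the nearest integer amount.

¥709,899

Cumulative price-level factor: 1.0381 × 1.045 × 1.064 × 1.049 × 1.009 × 1.024 × 1.068 × 1.0241 ≈ 1.3682874366.
The nominal amount required is ¥518,823 scaled up by that factor.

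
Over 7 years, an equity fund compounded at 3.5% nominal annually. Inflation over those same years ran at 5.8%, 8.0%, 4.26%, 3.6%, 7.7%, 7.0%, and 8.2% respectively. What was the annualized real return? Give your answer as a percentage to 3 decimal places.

Cumulative inflation factor: 1.058 × 1.080 × 1.0426 × 1.036 × 1.077 × 1.070 × 1.082 ≈ 1.53891.
Nominal growth factor: 1.27228. Real growth factor = 1.27228 / 1.53891 ≈ 0.82674.
Annualized: 0.82674^(1/7) − 1 ≈ -0.02681.

-2.681%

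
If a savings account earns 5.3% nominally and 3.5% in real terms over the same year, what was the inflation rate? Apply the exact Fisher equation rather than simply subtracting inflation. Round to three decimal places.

From (1+r_nom) = (1+r_real)(1+π), we get 1+π = (1 + 5.3%)/(1 + 3.5%) = 1.053/1.035 ≈ 1.01739.
So π ≈ 1.7391%.

1.739%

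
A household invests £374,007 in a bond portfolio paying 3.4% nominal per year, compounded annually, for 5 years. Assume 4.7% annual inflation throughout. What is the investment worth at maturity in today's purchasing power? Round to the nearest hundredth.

£351,357.33

Nominal value at maturity: £374,007 × (1 + 3.4%)^5 ≈ £442,061.23.
Price-level factor over 5 years: (1 + 4.7%)^5 ≈ 1.2581528578.
Dividing the nominal maturity value by the price-level factor gives the value in today's money.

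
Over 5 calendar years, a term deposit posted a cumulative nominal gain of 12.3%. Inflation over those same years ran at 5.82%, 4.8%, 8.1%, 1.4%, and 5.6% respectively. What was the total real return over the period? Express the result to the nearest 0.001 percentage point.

Cumulative inflation factor: 1.0582 × 1.048 × 1.081 × 1.014 × 1.056 ≈ 1.28368.
Nominal growth factor: 1.12300. Real growth factor = 1.12300 / 1.28368 ≈ 0.87483.
Total real return ≈ -12.5171%.

-12.517%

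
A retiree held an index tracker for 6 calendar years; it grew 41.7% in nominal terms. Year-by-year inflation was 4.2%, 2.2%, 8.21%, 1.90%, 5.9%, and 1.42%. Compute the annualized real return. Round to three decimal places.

Cumulative inflation factor: 1.042 × 1.022 × 1.0821 × 1.0190 × 1.059 × 1.0142 ≈ 1.26119.
Nominal growth factor: 1.41700. Real growth factor = 1.41700 / 1.26119 ≈ 1.12354.
Annualized: 1.12354^(1/6) − 1 ≈ 0.01960.

1.960%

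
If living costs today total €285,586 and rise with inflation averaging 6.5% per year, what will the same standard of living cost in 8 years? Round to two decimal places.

Cumulative price-level factor: (1+6.5%)^8 ≈ 1.6549956713.
The nominal amount required is €285,586 scaled up by that factor.

€472,643.59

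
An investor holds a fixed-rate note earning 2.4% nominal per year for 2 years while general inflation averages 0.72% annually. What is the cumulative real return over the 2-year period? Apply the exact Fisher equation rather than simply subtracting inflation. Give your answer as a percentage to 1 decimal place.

The annual real rate is (1+2.4%)/(1+0.72%) − 1 = 1.6680%.
Compounded over 2 years: (1 + 0.016680)^2 − 1 ≈ 0.03364.

3.4%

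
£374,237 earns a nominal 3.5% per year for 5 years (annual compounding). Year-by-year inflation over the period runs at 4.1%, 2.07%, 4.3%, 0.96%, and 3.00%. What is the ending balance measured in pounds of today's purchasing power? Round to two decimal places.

£385,681.45

Nominal value at maturity: £374,237 × (1 + 3.5%)^5 ≈ £444,476.16.
Price-level factor over 5 years: 1.041 × 1.0207 × 1.043 × 1.0096 × 1.0300 ≈ 1.1524437032.
Dividing the nominal maturity value by the price-level factor gives the value in today's money.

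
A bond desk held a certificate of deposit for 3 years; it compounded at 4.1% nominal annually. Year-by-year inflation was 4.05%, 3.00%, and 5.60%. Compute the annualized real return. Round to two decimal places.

-0.11%

Cumulative inflation factor: 1.0405 × 1.0300 × 1.0560 ≈ 1.13173.
Nominal growth factor: 1.12811. Real growth factor = 1.12811 / 1.13173 ≈ 0.99680.
Annualized: 0.99680^(1/3) − 1 ≈ -0.00107.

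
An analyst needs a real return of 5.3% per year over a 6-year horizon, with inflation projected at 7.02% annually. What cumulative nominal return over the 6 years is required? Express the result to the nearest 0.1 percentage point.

Required annual nominal rate: (1+5.3%)(1+7.02%) − 1 = 12.69206%.
Cumulative over 6 years: (1 + 0.1269206)^6 − 1 ≈ 1.04814.

104.8%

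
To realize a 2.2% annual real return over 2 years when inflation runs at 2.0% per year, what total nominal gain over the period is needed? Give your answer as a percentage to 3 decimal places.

8.668%

Required annual nominal rate: (1+2.2%)(1+2.0%) − 1 = 4.244%.
Cumulative over 2 years: (1 + 0.04244)^2 − 1 ≈ 0.08668.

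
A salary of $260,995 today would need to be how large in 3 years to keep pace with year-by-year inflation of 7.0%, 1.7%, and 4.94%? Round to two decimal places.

$298,042.35

Cumulative price-level factor: 1.070 × 1.017 × 1.0494 = 1.141946586.
Multiplying $260,995 by the price-level factor gives the future nominal sum.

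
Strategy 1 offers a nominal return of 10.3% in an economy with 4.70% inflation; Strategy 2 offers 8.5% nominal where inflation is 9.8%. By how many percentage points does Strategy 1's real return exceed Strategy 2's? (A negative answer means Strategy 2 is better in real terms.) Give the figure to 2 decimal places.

Strategy 1 real return: 1.103/1.0470 − 1 = 5.349%.
Strategy 2 real return: 1.085/1.098 − 1 = -1.184%.
Difference: 5.349 − (-1.184) = 6.533 pp.

6.53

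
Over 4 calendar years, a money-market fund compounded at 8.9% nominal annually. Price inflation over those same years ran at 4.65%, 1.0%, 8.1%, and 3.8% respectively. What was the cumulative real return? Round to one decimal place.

18.6%

Cumulative inflation factor: 1.0465 × 1.010 × 1.081 × 1.038 ≈ 1.18600.
Nominal growth factor: 1.40641. Real growth factor = 1.40641 / 1.18600 ≈ 1.18584.
Total real return ≈ 18.5845%.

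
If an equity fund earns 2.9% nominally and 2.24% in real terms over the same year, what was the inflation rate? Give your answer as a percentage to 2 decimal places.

0.65%

From (1+r_nom) = (1+r_real)(1+π), we get 1+π = (1 + 2.9%)/(1 + 2.24%) = 1.029/1.0224 ≈ 1.00646.
So π ≈ 0.6455%.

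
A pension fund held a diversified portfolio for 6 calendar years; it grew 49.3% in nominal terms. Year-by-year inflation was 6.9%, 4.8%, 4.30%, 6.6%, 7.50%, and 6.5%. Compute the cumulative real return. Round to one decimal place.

Cumulative inflation factor: 1.069 × 1.048 × 1.0430 × 1.066 × 1.0750 × 1.065 ≈ 1.42606.
Nominal growth factor: 1.49300. Real growth factor = 1.49300 / 1.42606 ≈ 1.04694.
Total real return ≈ 4.6939%.

4.7%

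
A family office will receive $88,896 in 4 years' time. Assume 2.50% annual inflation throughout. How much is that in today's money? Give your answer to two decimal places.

$80,535.39

Price-level factor over 4 years: (1 + 2.50%)^4 ≈ 1.1038128906.
Purchasing power today: $88,896 divided by that factor.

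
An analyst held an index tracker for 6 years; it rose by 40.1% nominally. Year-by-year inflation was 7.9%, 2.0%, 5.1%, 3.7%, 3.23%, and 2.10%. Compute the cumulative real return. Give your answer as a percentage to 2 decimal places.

10.82%

Cumulative inflation factor: 1.079 × 1.020 × 1.051 × 1.037 × 1.0323 × 1.0210 ≈ 1.26426.
Nominal growth factor: 1.40100. Real growth factor = 1.40100 / 1.26426 ≈ 1.10816.
Total real return ≈ 10.8162%.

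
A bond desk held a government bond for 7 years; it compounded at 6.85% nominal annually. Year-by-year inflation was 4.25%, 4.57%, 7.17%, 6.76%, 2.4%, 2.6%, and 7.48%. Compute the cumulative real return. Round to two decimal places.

Cumulative inflation factor: 1.0425 × 1.0457 × 1.0717 × 1.0676 × 1.024 × 1.026 × 1.0748 ≈ 1.40845.
Nominal growth factor: 1.59009. Real growth factor = 1.59009 / 1.40845 ≈ 1.12897.
Total real return ≈ 12.8968%.

12.90%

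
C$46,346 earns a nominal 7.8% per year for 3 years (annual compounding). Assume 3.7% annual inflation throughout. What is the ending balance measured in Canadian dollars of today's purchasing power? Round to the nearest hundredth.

Nominal value at maturity: C$46,346 × (1 + 7.8%)^3 ≈ C$58,058.86.
Price-level factor over 3 years: (1 + 3.7%)^3 = 1.115157653.
The maturity value deflated by that factor is the answer in today's purchasing power.

C$52,063.37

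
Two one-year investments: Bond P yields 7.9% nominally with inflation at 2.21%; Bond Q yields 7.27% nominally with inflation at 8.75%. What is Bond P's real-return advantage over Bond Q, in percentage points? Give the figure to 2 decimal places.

6.93

Bond P real return: 1.079/1.0221 − 1 = 5.567%.
Bond Q real return: 1.0727/1.0875 − 1 = -1.361%.
Difference: 5.567 − (-1.361) = 6.928 pp.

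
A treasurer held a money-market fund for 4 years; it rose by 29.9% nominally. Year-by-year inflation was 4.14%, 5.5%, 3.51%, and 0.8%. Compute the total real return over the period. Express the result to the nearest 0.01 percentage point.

Cumulative inflation factor: 1.0414 × 1.055 × 1.0351 × 1.008 ≈ 1.14634.
Nominal growth factor: 1.29900. Real growth factor = 1.29900 / 1.14634 ≈ 1.13317.
Total real return ≈ 13.3173%.

13.32%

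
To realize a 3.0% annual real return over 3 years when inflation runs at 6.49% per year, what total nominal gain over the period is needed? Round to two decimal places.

31.96%

Required annual nominal rate: (1+3.0%)(1+6.49%) − 1 = 9.6847%.
Cumulative over 3 years: (1 + 0.096847)^3 − 1 ≈ 0.31959.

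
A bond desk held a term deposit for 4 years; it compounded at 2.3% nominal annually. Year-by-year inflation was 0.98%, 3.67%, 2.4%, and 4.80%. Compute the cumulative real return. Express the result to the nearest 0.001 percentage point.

Cumulative inflation factor: 1.0098 × 1.0367 × 1.024 × 1.0480 ≈ 1.12344.
Nominal growth factor: 1.09522. Real growth factor = 1.09522 / 1.12344 ≈ 0.97488.
Total real return ≈ -2.5116%.

-2.512%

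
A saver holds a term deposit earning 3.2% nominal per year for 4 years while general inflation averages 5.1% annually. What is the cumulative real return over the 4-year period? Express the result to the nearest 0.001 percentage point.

-7.037%

The annual real rate is (1+3.2%)/(1+5.1%) − 1 = -1.8078%.
Compounded over 4 years: (1 + -0.018078)^4 − 1 ≈ -0.07037.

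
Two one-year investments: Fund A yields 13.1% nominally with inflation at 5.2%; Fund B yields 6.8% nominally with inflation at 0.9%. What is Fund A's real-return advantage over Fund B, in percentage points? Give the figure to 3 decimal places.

1.662

Fund A real return: 1.131/1.052 − 1 = 7.5095%.
Fund B real return: 1.068/1.009 − 1 = 5.8474%.
Difference: 7.5095 − 5.8474 = 1.6621 pp.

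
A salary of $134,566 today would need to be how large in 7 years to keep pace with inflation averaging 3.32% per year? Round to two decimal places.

$169,132.13

Cumulative price-level factor: (1+3.32%)^7 ≈ 1.2568712220.
Multiplying $134,566 by the price-level factor gives the future nominal sum.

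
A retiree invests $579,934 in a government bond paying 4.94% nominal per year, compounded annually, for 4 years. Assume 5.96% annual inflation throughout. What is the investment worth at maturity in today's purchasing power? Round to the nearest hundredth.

Nominal value at maturity: $579,934 × (1 + 4.94%)^4 ≈ $703,303.55.
Price-level factor over 4 years: (1 + 5.96%)^4 ≈ 1.2605724128.
Dividing the nominal maturity value by the price-level factor gives the value in today's money.

$557,923.96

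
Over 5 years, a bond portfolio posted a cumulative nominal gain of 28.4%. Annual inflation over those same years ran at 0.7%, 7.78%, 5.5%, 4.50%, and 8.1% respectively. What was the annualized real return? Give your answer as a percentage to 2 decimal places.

Cumulative inflation factor: 1.007 × 1.0778 × 1.055 × 1.0450 × 1.081 ≈ 1.29349.
Nominal growth factor: 1.28400. Real growth factor = 1.28400 / 1.29349 ≈ 0.99267.
Annualized: 0.99267^(1/5) − 1 ≈ -0.00147.

-0.15%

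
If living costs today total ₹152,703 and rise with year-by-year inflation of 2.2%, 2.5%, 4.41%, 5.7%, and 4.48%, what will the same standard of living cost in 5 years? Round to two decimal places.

₹184,447.42

Cumulative price-level factor: 1.022 × 1.025 × 1.0441 × 1.057 × 1.0448 ≈ 1.2078833872.
Multiplying ₹152,703 by the price-level factor gives the future nominal sum.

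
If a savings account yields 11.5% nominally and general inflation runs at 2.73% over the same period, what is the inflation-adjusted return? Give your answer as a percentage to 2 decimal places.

Real return via the Fisher equation: (1 + 11.5%)/(1 + 2.73%) − 1 = 1.115/1.0273 − 1 ≈ 0.08537.

8.54%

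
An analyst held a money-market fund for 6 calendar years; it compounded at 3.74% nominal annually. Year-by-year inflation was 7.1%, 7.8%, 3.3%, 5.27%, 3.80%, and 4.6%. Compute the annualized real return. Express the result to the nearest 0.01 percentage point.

Cumulative inflation factor: 1.071 × 1.078 × 1.033 × 1.0527 × 1.0380 × 1.046 ≈ 1.36315.
Nominal growth factor: 1.24646. Real growth factor = 1.24646 / 1.36315 ≈ 0.91440.
Annualized: 0.91440^(1/6) − 1 ≈ -0.01480.

-1.48%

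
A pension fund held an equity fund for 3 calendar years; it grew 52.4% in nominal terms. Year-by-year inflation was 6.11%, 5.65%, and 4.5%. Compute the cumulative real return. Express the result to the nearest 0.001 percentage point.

Cumulative inflation factor: 1.0611 × 1.0565 × 1.045 ≈ 1.17150.
Nominal growth factor: 1.52400. Real growth factor = 1.52400 / 1.17150 ≈ 1.30090.
Total real return ≈ 30.0897%.

30.090%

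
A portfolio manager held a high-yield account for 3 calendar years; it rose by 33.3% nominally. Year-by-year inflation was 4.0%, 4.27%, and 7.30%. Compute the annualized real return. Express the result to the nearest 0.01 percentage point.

Cumulative inflation factor: 1.040 × 1.0427 × 1.0730 ≈ 1.16357.
Nominal growth factor: 1.33300. Real growth factor = 1.33300 / 1.16357 ≈ 1.14561.
Annualized: 1.14561^(1/3) − 1 ≈ 0.04636.

4.64%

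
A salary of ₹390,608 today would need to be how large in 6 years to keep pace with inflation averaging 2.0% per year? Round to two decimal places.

Cumulative price-level factor: (1+2.0%)^6 ≈ 1.1261624193.
The nominal amount required is ₹390,608 scaled up by that factor.

₹439,888.05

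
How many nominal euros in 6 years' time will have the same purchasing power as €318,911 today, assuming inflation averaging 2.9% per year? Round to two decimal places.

€378,583.56

Cumulative price-level factor: (1+2.9%)^6 ≈ 1.1871135129.
Multiplying €318,911 by the price-level factor gives the future nominal sum.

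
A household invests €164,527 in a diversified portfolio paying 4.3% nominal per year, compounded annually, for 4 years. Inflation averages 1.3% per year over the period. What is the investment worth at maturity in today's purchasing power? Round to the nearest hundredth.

Nominal value at maturity: €164,527 × (1 + 4.3%)^4 ≈ €194,703.79.
Price-level factor over 4 years: (1 + 1.3%)^4 ≈ 1.0530228166.
The maturity value deflated by that factor is the answer in today's purchasing power.

€184,899.88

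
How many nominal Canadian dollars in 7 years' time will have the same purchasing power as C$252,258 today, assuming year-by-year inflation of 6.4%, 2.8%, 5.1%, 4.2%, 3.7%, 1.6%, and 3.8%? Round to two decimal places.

Cumulative price-level factor: 1.064 × 1.028 × 1.051 × 1.042 × 1.037 × 1.016 × 1.038 ≈ 1.3100111601.
The nominal amount required is C$252,258 scaled up by that factor.

C$330,460.80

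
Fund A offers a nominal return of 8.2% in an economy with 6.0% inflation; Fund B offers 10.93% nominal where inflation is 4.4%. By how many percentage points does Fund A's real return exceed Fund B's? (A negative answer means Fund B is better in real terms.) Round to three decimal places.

Fund A real return: 1.082/1.060 − 1 = 2.0755%.
Fund B real return: 1.1093/1.044 − 1 = 6.2548%.
Difference: 2.0755 − 6.2548 = -4.1793 pp.

-4.179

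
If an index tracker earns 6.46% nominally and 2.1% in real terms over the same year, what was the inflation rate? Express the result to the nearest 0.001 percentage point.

From (1+r_nom) = (1+r_real)(1+π), we get 1+π = (1 + 6.46%)/(1 + 2.1%) = 1.0646/1.021 ≈ 1.04270.
So π ≈ 4.2703%.

4.270%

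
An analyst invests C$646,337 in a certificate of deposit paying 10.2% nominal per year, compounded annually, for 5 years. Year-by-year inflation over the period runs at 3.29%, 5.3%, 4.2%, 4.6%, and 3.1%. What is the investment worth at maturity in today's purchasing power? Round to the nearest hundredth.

C$859,453.28

Nominal value at maturity: C$646,337 × (1 + 10.2%)^5 ≈ C$1,050,429.70.
Price-level factor over 5 years: 1.0329 × 1.053 × 1.042 × 1.046 × 1.031 ≈ 1.2222068611.
Dividing the nominal maturity value by the price-level factor gives the value in today's money.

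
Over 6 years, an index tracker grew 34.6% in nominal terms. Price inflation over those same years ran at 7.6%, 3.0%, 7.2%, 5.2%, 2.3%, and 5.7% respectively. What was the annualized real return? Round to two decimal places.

Cumulative inflation factor: 1.076 × 1.030 × 1.072 × 1.052 × 1.023 × 1.057 ≈ 1.35148.
Nominal growth factor: 1.34600. Real growth factor = 1.34600 / 1.35148 ≈ 0.99594.
Annualized: 0.99594^(1/6) − 1 ≈ -0.00068.

-0.07%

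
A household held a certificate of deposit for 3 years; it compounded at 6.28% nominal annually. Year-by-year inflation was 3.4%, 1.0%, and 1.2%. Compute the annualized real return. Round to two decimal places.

4.34%

Cumulative inflation factor: 1.034 × 1.010 × 1.012 ≈ 1.05687.
Nominal growth factor: 1.20048. Real growth factor = 1.20048 / 1.05687 ≈ 1.13588.
Annualized: 1.13588^(1/3) − 1 ≈ 0.04338.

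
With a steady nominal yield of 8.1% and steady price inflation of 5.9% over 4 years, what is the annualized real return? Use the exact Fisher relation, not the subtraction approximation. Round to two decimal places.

2.08%

With constant rates the annual real return is the same each year: (1+8.1%)/(1+5.9%) − 1 = 0.02077.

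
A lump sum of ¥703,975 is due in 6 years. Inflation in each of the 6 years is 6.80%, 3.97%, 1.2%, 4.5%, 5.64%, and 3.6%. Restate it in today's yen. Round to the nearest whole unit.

¥547,763

Price-level factor over 6 years: 1.0680 × 1.0397 × 1.012 × 1.045 × 1.0564 × 1.036 ≈ 1.2851808556.
Purchasing power today: ¥703,975 divided by that factor.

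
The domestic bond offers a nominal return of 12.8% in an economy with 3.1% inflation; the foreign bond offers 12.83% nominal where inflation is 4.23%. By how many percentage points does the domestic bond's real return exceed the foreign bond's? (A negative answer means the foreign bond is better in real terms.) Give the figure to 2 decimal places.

The domestic bond real return: 1.128/1.031 − 1 = 9.408%.
The foreign bond real return: 1.1283/1.0423 − 1 = 8.251%.
Difference: 9.408 − 8.251 = 1.157 pp.

1.16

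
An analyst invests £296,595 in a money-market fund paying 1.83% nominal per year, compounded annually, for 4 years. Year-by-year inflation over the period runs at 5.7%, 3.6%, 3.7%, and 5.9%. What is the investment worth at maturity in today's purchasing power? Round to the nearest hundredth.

£265,190.12

Nominal value at maturity: £296,595 × (1 + 1.83%)^4 ≈ £318,909.02.
Price-level factor over 4 years: 1.057 × 1.036 × 1.037 × 1.059 ≈ 1.2025674905.
The maturity value deflated by that factor is the answer in today's purchasing power.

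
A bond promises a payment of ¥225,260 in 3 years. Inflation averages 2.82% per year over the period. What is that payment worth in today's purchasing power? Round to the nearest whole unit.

Price-level factor over 3 years: (1 + 2.82%)^3 ≈ 1.0870081458.
Purchasing power today: ¥225,260 divided by that factor.

¥207,229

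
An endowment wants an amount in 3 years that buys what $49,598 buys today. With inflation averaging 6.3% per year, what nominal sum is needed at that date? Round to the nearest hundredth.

Cumulative price-level factor: (1+6.3%)^3 = 1.201157047.
Multiplying $49,598 by the price-level factor gives the future nominal sum.

$59,574.99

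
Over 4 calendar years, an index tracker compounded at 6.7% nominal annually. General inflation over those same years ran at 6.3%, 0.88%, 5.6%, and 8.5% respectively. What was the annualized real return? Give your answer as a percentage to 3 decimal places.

1.346%

Cumulative inflation factor: 1.063 × 1.0088 × 1.056 × 1.085 ≈ 1.22866.
Nominal growth factor: 1.29616. Real growth factor = 1.29616 / 1.22866 ≈ 1.05493.
Annualized: 1.05493^(1/4) − 1 ≈ 0.01346.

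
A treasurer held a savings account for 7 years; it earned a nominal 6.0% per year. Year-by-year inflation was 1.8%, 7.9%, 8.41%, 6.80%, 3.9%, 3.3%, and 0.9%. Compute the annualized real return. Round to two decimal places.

1.26%

Cumulative inflation factor: 1.018 × 1.079 × 1.0841 × 1.0680 × 1.039 × 1.033 × 1.009 ≈ 1.37726.
Nominal growth factor: 1.50363. Real growth factor = 1.50363 / 1.37726 ≈ 1.09175.
Annualized: 1.09175^(1/7) − 1 ≈ 0.01262.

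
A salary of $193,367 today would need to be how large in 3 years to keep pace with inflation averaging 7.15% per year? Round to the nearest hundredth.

$237,880.52

Cumulative price-level factor: (1+7.15%)^3 ≈ 1.2302022759.
Multiplying $193,367 by the price-level factor gives the future nominal sum.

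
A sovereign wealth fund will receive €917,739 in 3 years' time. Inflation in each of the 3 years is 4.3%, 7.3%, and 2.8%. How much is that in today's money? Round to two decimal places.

Price-level factor over 3 years: 1.043 × 1.073 × 1.028 = 1.150474892.
Purchasing power today: €917,739 divided by that factor.

€797,704.50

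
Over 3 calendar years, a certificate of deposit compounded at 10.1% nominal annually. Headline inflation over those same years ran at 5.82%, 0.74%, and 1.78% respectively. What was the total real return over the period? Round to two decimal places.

23.01%

Cumulative inflation factor: 1.0582 × 1.0074 × 1.0178 ≈ 1.08501.
Nominal growth factor: 1.33463. Real growth factor = 1.33463 / 1.08501 ≈ 1.23007.
Total real return ≈ 23.0070%.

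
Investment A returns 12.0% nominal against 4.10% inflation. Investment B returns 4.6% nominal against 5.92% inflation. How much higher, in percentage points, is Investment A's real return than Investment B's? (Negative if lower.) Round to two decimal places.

8.84

Investment A real return: 1.120/1.0410 − 1 = 7.589%.
Investment B real return: 1.046/1.0592 − 1 = -1.246%.
Difference: 7.589 − (-1.246) = 8.835 pp.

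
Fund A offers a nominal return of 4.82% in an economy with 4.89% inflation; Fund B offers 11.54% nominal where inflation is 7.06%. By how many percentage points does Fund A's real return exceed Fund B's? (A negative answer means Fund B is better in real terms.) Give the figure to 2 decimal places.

Fund A real return: 1.0482/1.0489 − 1 = -0.067%.
Fund B real return: 1.1154/1.0706 − 1 = 4.185%.
Difference: -0.067 − 4.185 = -4.252 pp.

-4.25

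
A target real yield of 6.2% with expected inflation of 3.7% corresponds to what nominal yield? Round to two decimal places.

By the Fisher equation, 1 + r_nom = (1 + 6.2%)(1 + 3.7%) = 1.062 × 1.037 = 1.101294.
So r_nom = 10.1294%.

10.13%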